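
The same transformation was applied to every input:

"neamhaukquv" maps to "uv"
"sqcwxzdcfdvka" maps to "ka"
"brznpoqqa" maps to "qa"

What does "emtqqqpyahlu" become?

lu

Each output is the input with this applied: keep only the last 2 characters.
On "emtqqqpyahlu" that produces "lu".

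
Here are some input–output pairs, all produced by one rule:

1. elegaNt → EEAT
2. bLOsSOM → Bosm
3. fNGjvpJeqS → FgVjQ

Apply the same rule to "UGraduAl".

The rule is to flip the case of every letter, then keep every other character starting from the first (positions 1st, 3rd, 5th, ...).
Working it through for "UGraduAl": intermediate "ugRADUaL", final "uRDa".

uRDa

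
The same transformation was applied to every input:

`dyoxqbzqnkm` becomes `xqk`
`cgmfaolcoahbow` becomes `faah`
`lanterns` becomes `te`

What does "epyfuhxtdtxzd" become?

futx

In each case the input is transformed by: swap each adjacent pair of characters (1↔2, 3↔4, ...), then keep one character in every 3, starting at position 3 (positions 3rd, 6th, 9th, ...).
"epyfuhxtdtxzd" → "pefyhutxtdzxd" → "futx".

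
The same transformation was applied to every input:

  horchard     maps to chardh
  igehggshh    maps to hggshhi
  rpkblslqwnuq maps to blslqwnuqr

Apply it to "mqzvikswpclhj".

vikswpclhjm

What's happening: move the first character to the end, then delete the first 2 characters.
Starting from "mqzvikswpclhj": after the first operation, "qzvikswpclhjm"; after the second, "vikswpclhjm".
(Check on "rpkblslqwnuq": → "pkblslqwnuqr" → "blslqwnuqr" ✓)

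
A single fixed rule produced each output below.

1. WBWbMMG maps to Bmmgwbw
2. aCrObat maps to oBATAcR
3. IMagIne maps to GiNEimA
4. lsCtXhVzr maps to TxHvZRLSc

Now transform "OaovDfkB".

The transformation: flip the case of every letter, then move the first 3 characters to the end (rotate left by 3).
Starting from "OaovDfkB": after the first operation, "oAOVdFKb"; after the second, "VdFKboAO".

VdFKboAO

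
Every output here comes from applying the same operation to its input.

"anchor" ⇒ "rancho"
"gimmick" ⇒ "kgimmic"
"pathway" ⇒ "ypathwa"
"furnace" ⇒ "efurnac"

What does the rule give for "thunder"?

The transformation: move the last character to the front.
On "thunder" that produces "rthunde".

rthunde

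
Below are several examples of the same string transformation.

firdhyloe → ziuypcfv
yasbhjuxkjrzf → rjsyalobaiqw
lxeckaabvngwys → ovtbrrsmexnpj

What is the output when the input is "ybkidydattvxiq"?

Rule — delete the first character, then shift every letter 9 places backward in the alphabet (wrapping around).
For "ybkidydattvxiq", step one produces "bkidydattvxiq"; step two turns that into "sbzupurkkmozh".

sbzupurkkmozh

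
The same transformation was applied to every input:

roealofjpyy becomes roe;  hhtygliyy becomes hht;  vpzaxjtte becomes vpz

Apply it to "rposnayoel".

Looking at the pairs, the operation is to keep only the first 3 characters.
Applying that to "rposnayoel" gives "rpo".

rpo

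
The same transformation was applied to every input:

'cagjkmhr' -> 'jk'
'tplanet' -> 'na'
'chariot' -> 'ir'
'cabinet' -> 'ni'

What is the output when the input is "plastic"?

ts

The transformation: take characters alternately from the front and the back (1st, last, 2nd, 2nd-last, ...), then keep only the last 2 characters.
Doing the same to "plastic": "ts".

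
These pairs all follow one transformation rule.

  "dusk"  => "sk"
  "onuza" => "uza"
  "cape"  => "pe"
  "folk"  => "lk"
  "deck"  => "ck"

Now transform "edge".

Rule — delete the first 2 characters.
Applying that to "edge" gives "ge".

ge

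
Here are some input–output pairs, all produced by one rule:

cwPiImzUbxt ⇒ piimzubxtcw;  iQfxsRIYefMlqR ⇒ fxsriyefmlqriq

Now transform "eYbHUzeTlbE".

Rule — move the first 2 characters to the end (rotate left by 2), then convert every letter to lowercase.
Starting from "eYbHUzeTlbE": after the first operation, "bHUzeTlbEeY"; after the second, "bhuzetlbeey".
(Check on "iQfxsRIYefMlqR": → "fxsRIYefMlqRiQ" → "fxsriyefmlqriq" ✓)

bhuzetlbeey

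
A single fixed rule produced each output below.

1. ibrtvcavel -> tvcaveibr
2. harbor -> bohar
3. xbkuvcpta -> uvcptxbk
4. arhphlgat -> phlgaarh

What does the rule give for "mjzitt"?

The pattern: delete the last character, then move the first 3 characters to the end (rotate left by 3).
"mjzitt" → "mjzit" → "itmjz".
(Check on "ibrtvcavel": → "ibrtvcave" → "tvcaveibr" ✓)

itmjz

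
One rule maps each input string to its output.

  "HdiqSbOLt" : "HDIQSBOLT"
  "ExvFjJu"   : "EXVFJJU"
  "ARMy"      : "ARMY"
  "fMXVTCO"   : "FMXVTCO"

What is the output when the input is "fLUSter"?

The transformation: convert every letter to uppercase.
"fLUSter" → "FLUSTER".

FLUSTER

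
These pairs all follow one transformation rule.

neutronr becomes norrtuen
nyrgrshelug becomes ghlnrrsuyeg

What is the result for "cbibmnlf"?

In each case the input is transformed by: sort the characters into alphabetical order, then move the first 2 characters to the end (rotate left by 2).
On "cbibmnlf": the first step gives "bbcfilmn", and the second then gives "cfilmnbb".

cfilmnbb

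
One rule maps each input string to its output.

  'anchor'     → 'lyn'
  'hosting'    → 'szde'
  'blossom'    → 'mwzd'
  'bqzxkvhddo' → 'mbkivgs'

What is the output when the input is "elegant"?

Each output is the input with this applied: shift every letter 11 places forward in the alphabet (wrapping around), then delete the last 3 characters.
On "elegant" that produces "pwpr".

pwpr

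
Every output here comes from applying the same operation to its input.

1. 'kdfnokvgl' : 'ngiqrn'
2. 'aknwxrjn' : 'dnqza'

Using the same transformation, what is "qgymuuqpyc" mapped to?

Looking at the pairs, the operation is to delete the last 3 characters, then shift every letter 3 places forward in the alphabet (wrapping around).
Starting from "qgymuuqpyc": after the first operation, "qgymuuq"; after the second, "tjbpxxt".

tjbpxxt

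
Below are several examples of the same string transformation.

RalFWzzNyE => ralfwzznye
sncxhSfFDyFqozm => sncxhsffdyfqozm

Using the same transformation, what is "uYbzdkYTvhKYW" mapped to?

Each output is the input with this applied: convert every letter to lowercase.
Doing the same to "uYbzdkYTvhKYW": "uybzdkytvhkyw".

uybzdkytvhkyw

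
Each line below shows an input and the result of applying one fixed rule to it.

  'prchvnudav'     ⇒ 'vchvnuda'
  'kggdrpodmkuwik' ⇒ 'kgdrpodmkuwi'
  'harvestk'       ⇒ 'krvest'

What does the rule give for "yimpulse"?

empuls

The pattern: delete the first 2 characters, then move the last character to the front.
For "yimpulse", step one produces "mpulse"; step two turns that into "empuls".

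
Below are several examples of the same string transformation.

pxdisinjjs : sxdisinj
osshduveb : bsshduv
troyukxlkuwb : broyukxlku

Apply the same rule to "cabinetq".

In each case the input is transformed by: swap the first and last characters, then delete the last 2 characters.
Working it through for "cabinetq": intermediate "qabinetc", final "qabine".

qabine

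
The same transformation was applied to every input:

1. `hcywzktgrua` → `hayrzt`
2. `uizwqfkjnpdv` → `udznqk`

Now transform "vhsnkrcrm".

vmsck

The transformation: keep every other character starting from the first (positions 1st, 3rd, 5th, ...), then take characters alternately from the front and the back (1st, last, 2nd, 2nd-last, ...).
For "vhsnkrcrm", step one produces "vskcm"; step two turns that into "vmsck".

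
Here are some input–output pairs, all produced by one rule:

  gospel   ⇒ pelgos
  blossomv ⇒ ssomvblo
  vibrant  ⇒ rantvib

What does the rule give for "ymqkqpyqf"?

kqpyqfymq

The pattern: move the first 3 characters to the end (rotate left by 3).
On "ymqkqpyqf" that produces "kqpyqfymq".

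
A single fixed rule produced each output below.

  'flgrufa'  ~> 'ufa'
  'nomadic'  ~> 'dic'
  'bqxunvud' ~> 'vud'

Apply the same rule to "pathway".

In each case the input is transformed by: keep only the last 3 characters.
Doing the same to "pathway": "way".

way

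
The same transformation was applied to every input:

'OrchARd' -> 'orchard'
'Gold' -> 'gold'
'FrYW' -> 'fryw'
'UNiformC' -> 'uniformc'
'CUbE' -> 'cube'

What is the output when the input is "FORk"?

The pattern: convert every letter to lowercase.
Doing the same to "FORk": "fork".

fork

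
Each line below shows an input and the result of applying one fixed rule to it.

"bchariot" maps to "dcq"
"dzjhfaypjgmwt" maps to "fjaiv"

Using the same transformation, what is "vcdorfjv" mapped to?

What's happening: shift every letter 2 places forward in the alphabet (wrapping around), then keep one character in every 3, starting at position 1 (positions 1st, 4th, 7th, ...).
Applying that to "vcdorfjv" gives "xql".
(Check on "bchariot": → "dejctkqv" → "dcq" ✓)

xql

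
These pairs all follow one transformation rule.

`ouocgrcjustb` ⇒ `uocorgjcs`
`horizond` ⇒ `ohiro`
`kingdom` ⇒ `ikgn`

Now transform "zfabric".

fzba

Rule — swap each adjacent pair of characters (1↔2, 3↔4, ...), then delete the last 3 characters.
Working it through for "zfabric": intermediate "fzbairc", final "fzba".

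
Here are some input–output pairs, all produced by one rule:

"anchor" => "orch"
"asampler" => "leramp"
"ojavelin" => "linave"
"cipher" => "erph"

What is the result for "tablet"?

The transformation: delete the first 2 characters, then swap the front and back halves of the string.
On "tablet": the first step gives "blet", and the second then gives "etbl".
(Check on "asampler": → "ampler" → "leramp" ✓)

etbl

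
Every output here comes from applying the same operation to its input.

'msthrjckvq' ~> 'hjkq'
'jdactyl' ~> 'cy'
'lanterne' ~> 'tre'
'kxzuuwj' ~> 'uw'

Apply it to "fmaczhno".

cho

The transformation: keep every other character starting from the second (positions 2nd, 4th, 6th, ...), then delete the first character.
Starting from "fmaczhno": after the first operation, "mcho"; after the second, "cho".
(Check on "jdactyl": → "dcy" → "cy" ✓)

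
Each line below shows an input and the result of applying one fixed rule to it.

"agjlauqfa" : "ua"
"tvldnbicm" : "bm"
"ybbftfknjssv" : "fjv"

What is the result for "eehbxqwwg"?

The pattern: keep one character in every 3, starting at position 3 (positions 3rd, 6th, 9th, ...), then delete the first character.
Starting from "eehbxqwwg": after the first operation, "hqg"; after the second, "qg".
(Check on "ybbftfknjssv": → "bfjv" → "fjv" ✓)

qg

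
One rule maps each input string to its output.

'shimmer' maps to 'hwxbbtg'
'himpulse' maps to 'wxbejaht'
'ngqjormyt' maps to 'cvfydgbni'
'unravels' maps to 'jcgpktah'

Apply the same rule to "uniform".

jcxudgb

The rule is to shift every letter 11 places backward in the alphabet (wrapping around).
"uniform" → "jcxudgb".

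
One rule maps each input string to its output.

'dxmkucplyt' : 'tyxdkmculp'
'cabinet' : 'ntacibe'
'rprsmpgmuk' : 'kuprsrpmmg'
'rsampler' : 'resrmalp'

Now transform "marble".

Looking at the pairs, the operation is to swap each adjacent pair of characters (1↔2, 3↔4, ...), then move the last 2 characters to the front (rotate right by 2).
Applying both steps to "marble": "ambrel", then "elambr".

elambr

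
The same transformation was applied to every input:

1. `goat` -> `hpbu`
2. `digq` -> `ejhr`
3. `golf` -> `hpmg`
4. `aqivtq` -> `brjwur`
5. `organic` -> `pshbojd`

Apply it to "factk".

gbdul

The pattern: shift every letter 1 place forward in the alphabet (wrapping around).
On "factk" that produces "gbdul".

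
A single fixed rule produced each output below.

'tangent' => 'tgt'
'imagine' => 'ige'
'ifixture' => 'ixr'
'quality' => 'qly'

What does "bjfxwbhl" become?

bxh

The rule is to keep one character in every 3, starting at position 1 (positions 1st, 4th, 7th, ...).
Applying that to "bjfxwbhl" gives "bxh".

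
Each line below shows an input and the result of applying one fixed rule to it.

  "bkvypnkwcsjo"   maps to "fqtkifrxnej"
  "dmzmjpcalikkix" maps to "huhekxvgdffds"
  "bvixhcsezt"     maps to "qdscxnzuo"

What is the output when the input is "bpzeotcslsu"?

kuzjoxngnp

Looking at the pairs, the operation is to delete the first character, then shift every letter 5 places backward in the alphabet (wrapping around).
Starting from "bpzeotcslsu": after the first operation, "pzeotcslsu"; after the second, "kuzjoxngnp".
(Check on "bvixhcsezt": → "vixhcsezt" → "qdscxnzuo" ✓)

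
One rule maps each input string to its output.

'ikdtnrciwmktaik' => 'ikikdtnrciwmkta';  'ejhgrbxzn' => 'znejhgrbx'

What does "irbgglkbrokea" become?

What's happening: move the last 2 characters to the front (rotate right by 2).
On "irbgglkbrokea" that produces "eairbgglkbrok".

eairbgglkbrok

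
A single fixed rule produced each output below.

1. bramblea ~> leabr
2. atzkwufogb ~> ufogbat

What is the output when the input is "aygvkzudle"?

zudleay

What's happening: move the first 2 characters to the end (rotate left by 2), then delete the first 3 characters.
On "aygvkzudle": the first step gives "gvkzudleay", and the second then gives "zudleay".
(Check on "bramblea": → "ambleabr" → "leabr" ✓)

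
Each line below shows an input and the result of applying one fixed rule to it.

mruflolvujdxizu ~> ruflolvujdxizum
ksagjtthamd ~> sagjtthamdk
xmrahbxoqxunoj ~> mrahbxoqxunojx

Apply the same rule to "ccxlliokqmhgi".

What's happening: move the first character to the end.
On "ccxlliokqmhgi" that produces "cxlliokqmhgic".

cxlliokqmhgic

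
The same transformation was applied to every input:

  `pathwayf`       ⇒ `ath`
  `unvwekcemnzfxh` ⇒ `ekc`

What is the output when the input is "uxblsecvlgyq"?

Looking at the pairs, the operation is to swap the front and back halves of the string, then keep only the last 3 characters.
"uxblsecvlgyq" → "cvlgyquxblse" → "lse".

lse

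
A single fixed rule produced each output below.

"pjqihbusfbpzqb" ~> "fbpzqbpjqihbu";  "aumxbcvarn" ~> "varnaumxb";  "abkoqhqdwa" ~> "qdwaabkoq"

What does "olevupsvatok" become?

vatokolevup

Looking at the pairs, the operation is to swap the front and back halves of the string, then delete the first character.
For "olevupsvatok", step one produces "svatokolevup"; step two turns that into "vatokolevup".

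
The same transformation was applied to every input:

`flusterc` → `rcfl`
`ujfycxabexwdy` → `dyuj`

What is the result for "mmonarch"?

In each case the input is transformed by: move the first 2 characters to the end (rotate left by 2), then keep only the last 4 characters.
"mmonarch" → "onarchmm" → "chmm".

chmm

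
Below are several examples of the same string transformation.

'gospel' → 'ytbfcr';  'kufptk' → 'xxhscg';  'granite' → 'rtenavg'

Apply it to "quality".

ldhnyvg

The transformation: move the last character to the front, then shift every letter 13 places forward in the alphabet (wrapping around) — i.e. ROT13.
For "quality", step one produces "yqualit"; step two turns that into "ldhnyvg".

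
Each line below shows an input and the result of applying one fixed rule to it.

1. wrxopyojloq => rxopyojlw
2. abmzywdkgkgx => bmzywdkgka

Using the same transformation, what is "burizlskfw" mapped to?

The rule is to delete the last 2 characters, then move the first character to the end.
On "burizlskfw": the first step gives "burizlsk", and the second then gives "urizlskb".

urizlskb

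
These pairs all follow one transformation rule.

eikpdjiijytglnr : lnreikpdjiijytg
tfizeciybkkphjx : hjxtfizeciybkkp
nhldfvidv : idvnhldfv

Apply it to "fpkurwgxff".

The rule is to move the last 3 characters to the front (rotate right by 3).
For "fpkurwgxff" the result is "xfffpkurwg".

xfffpkurwg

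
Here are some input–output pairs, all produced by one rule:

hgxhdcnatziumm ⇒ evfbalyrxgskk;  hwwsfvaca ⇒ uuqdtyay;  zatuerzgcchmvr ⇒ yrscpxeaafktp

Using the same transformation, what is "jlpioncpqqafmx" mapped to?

Looking at the pairs, the operation is to delete the first character, then shift every letter 2 places backward in the alphabet (wrapping around).
Starting from "jlpioncpqqafmx": after the first operation, "lpioncpqqafmx"; after the second, "jngmlanooydkv".

jngmlanooydkv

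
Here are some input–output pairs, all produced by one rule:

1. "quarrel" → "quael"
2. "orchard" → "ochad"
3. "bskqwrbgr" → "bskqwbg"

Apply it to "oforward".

ofowad

The pattern: remove every "r".
For "oforward" the result is "ofowad".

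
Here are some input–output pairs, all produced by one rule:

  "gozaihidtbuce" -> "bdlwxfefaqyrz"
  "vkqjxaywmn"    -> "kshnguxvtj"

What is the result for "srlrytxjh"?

epoiovqug

The rule is to move the last character to the front, then shift every letter 3 places backward in the alphabet (wrapping around).
On "srlrytxjh": the first step gives "hsrlrytxj", and the second then gives "epoiovqug".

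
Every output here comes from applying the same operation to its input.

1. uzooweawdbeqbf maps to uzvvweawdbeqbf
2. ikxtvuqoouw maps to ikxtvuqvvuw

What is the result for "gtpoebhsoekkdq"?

gtpvebhsvekkdq

The transformation: replace every "o" with "v".
For "gtpoebhsoekkdq" the result is "gtpvebhsvekkdq".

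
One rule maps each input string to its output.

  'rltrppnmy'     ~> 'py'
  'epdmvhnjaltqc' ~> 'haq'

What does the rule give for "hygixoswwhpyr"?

In each case the input is transformed by: keep one character in every 3, starting at position 3 (positions 3rd, 6th, 9th, ...), then delete the first character.
Starting from "hygixoswwhpyr": after the first operation, "gowy"; after the second, "owy".

owy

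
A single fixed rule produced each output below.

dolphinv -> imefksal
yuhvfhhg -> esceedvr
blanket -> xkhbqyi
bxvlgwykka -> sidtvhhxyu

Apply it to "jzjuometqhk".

The rule is to shift every letter 3 places backward in the alphabet (wrapping around), then move the first 2 characters to the end (rotate left by 2).
On "jzjuometqhk": the first step gives "gwgrljbqneh", and the second then gives "grljbqnehgw".

grljbqnehgw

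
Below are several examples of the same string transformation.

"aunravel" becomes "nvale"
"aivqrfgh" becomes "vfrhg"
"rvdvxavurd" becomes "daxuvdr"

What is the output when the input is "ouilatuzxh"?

What's happening: swap each adjacent pair of characters (1↔2, 3↔4, ...), then delete the first 3 characters.
Applying both steps to "ouilatuzxh": "uolitazuhx", then "itazuhx".

itazuhx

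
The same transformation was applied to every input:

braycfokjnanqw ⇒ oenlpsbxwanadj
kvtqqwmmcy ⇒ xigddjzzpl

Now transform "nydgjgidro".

alqtwtvqeb

Looking at the pairs, the operation is to shift every letter 13 places forward in the alphabet (wrapping around) — i.e. ROT13.
Doing the same to "nydgjgidro": "alqtwtvqeb".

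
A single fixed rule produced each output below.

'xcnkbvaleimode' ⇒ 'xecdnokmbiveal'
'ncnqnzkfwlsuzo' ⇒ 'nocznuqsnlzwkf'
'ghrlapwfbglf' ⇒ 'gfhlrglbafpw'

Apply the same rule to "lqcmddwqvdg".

Rule — take characters alternately from the front and the back (1st, last, 2nd, 2nd-last, ...).
So "lqcmddwqvdg" becomes "lgqdcvmqdwd".

lgqdcvmqdwd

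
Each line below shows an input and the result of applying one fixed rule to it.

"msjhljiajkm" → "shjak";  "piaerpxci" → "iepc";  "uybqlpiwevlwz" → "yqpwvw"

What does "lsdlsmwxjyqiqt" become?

slmxyit

What's happening: keep every other character starting from the second (positions 2nd, 4th, 6th, ...).
On "lsdlsmwxjyqiqt" that produces "slmxyit".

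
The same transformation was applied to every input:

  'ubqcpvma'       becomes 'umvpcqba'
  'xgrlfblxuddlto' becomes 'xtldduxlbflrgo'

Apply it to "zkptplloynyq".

zynyollptpkq

Looking at the pairs, the operation is to reverse the string, then swap the first and last characters.
"zkptplloynyq" → "zynyollptpkq".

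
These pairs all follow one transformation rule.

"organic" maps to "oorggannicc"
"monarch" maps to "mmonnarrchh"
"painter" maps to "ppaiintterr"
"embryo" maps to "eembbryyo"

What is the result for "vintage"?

Each output is the input with this applied: repeat every character 3 times, then keep every other character starting from the first (positions 1st, 3rd, 5th, ...).
For "vintage", step one produces "vvviiinnntttaaagggeee"; step two turns that into "vvinntaagee".

vvinntaagee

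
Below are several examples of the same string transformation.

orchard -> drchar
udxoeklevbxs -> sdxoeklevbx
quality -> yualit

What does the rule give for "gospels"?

The rule is to swap the first and last characters, then delete the last character.
Starting from "gospels": after the first operation, "sospelg"; after the second, "sospel".

sospel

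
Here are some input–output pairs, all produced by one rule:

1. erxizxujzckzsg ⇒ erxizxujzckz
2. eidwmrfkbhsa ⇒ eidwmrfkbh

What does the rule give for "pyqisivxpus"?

pyqisivxp

The pattern: delete the last 2 characters.
Doing the same to "pyqisivxpus": "pyqisivxp".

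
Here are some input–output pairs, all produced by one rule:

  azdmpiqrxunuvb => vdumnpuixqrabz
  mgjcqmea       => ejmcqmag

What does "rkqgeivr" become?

Looking at the pairs, the operation is to take characters alternately from the front and the back (1st, last, 2nd, 2nd-last, ...), then move the first 3 characters to the end (rotate left by 3).
For "rkqgeivr", step one produces "rrkvqige"; step two turns that into "vqigerrk".

vqigerrk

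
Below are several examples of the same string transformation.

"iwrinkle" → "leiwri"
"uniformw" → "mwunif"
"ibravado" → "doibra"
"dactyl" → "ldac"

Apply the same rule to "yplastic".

icypla

Rule — swap the front and back halves of the string, then delete the first 2 characters.
"yplastic" → "sticypla" → "icypla".
(Check on "uniformw": → "ormwunif" → "mwunif" ✓)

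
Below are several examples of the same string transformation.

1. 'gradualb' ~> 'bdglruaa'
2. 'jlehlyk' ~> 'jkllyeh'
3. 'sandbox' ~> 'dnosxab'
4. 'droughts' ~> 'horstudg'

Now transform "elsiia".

In each case the input is transformed by: sort the characters into alphabetical order, then move the first 2 characters to the end (rotate left by 2).
On "elsiia": the first step gives "aeiils", and the second then gives "iilsae".

iilsae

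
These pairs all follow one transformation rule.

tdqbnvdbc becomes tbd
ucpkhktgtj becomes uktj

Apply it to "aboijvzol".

The rule is to keep one character in every 3, starting at position 1 (positions 1st, 4th, 7th, ...).
On "aboijvzol" that produces "aiz".

aiz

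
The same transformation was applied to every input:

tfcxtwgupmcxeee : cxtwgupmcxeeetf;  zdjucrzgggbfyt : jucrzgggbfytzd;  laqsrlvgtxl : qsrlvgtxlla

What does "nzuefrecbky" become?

uefrecbkynz

Rule — move the first 2 characters to the end (rotate left by 2).
So "nzuefrecbky" becomes "uefrecbkynz".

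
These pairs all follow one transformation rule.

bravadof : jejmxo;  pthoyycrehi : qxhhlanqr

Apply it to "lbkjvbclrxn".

The rule is to shift every letter 9 places forward in the alphabet (wrapping around), then delete the first 2 characters.
Working it through for "lbkjvbclrxn": intermediate "uktsekluagw", final "tsekluagw".

tsekluagw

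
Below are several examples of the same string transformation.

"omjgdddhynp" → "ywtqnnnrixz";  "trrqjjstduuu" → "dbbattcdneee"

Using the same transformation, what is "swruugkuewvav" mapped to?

cgbeequeogfkf

The transformation: shift every letter 10 places forward in the alphabet (wrapping around).
"swruugkuewvav" → "cgbeequeogfkf".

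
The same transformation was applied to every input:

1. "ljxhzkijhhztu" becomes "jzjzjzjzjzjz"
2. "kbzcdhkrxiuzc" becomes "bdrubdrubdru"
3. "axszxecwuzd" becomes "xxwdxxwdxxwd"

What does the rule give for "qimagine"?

The pattern: keep one character in every 3, starting at position 2 (positions 2nd, 5th, 8th, ...), then write the whole string 3 times in a row.
So "qimagine" becomes "igeigeige".

igeigeige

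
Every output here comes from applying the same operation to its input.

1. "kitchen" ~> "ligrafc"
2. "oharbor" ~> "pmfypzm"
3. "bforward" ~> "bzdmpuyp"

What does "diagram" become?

The transformation: shift every letter 2 places backward in the alphabet (wrapping around), then move the last character to the front.
Starting from "diagram": after the first operation, "bgyepyk"; after the second, "kbgyepy".

kbgyepy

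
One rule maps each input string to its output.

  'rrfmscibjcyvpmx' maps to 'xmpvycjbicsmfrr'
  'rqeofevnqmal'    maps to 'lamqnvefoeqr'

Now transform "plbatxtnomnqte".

etqnmontxtablp

Looking at the pairs, the operation is to reverse the string.
Doing the same to "plbatxtnomnqte": "etqnmontxtablp".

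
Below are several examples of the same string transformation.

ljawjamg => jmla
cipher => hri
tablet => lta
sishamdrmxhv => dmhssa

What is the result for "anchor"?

hrn

The transformation: swap the front and back halves of the string, then keep every other character starting from the first (positions 1st, 3rd, 5th, ...).
Starting from "anchor": after the first operation, "horanc"; after the second, "hrn".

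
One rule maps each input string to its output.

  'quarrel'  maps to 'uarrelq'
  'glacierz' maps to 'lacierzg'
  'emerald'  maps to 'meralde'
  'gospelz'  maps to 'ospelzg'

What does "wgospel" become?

Looking at the pairs, the operation is to move the first character to the end.
Doing the same to "wgospel": "gospelw".

gospelw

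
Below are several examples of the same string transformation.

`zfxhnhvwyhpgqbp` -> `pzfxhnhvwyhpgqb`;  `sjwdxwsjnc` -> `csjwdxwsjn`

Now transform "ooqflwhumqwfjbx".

xooqflwhumqwfjb

Looking at the pairs, the operation is to move the last character to the front.
On "ooqflwhumqwfjbx" that produces "xooqflwhumqwfjb".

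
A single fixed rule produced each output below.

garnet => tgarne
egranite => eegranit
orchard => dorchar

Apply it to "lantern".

nlanter

Looking at the pairs, the operation is to move the last character to the front.
Doing the same to "lantern": "nlanter".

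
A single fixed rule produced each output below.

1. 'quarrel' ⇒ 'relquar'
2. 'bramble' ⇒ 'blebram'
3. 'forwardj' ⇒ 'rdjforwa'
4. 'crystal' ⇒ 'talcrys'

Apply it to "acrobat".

The pattern: move the last 3 characters to the front (rotate right by 3).
On "acrobat" that produces "batacro".

batacro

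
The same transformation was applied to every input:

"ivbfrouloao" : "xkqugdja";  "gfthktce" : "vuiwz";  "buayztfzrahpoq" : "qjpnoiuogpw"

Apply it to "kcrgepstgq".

zrgvteh

The pattern: delete the last 3 characters, then shift every letter 11 places backward in the alphabet (wrapping around).
Doing the same to "kcrgepstgq": "zrgvteh".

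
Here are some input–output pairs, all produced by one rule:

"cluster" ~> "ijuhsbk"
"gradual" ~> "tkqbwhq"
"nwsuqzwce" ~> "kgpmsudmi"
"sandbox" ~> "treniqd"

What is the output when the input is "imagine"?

wyduycq

In each case the input is transformed by: shift every letter 10 places backward in the alphabet (wrapping around), then move the first 3 characters to the end (rotate left by 3).
Applying both steps to "imagine": "ycqwydu", then "wyduycq".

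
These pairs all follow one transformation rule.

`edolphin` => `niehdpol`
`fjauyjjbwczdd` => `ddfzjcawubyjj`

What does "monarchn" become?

The pattern: move the last character to the front, then take characters alternately from the front and the back (1st, last, 2nd, 2nd-last, ...).
Starting from "monarchn": after the first operation, "nmonarch"; after the second, "nhmcorna".
(Check on "edolphin": → "nedolphi" → "niehdpol" ✓)

nhmcorna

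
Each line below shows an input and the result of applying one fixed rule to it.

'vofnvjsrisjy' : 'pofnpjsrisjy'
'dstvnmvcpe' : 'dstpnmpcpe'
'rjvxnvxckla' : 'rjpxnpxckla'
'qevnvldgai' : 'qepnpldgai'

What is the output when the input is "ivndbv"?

ipndbp

The transformation: replace every "v" with "p".
So "ivndbv" becomes "ipndbp".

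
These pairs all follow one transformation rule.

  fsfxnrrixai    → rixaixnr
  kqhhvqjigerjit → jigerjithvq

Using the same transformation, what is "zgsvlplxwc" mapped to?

Rule — delete the first 3 characters, then move the first 3 characters to the end (rotate left by 3).
Applying both steps to "zgsvlplxwc": "vlplxwc", then "lxwcvlp".

lxwcvlp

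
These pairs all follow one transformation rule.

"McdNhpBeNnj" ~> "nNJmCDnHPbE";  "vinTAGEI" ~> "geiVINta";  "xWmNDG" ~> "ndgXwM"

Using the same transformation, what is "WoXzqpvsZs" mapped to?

SzSwOxZQPV

Each output is the input with this applied: flip the case of every letter, then move the last 3 characters to the front (rotate right by 3).
Applying both steps to "WoXzqpvsZs": "wOxZQPVSzS", then "SzSwOxZQPV".
(Check on "xWmNDG": → "XwMndg" → "ndgXwM" ✓)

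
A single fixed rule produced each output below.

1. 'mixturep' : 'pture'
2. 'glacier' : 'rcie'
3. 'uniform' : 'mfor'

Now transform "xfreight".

The pattern: delete the first 3 characters, then move the last character to the front.
On "xfreight" that produces "teigh".

teigh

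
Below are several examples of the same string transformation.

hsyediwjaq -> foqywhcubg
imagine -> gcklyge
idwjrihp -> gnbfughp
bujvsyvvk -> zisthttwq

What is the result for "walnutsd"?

Rule — shift every letter 2 places backward in the alphabet (wrapping around), then take characters alternately from the front and the back (1st, last, 2nd, 2nd-last, ...).
So "walnutsd" becomes "ubyqjrls".

ubyqjrls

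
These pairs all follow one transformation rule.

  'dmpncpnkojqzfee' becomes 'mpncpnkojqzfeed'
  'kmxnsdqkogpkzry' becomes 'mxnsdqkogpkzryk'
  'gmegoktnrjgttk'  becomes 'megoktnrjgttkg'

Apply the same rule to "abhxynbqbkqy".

bhxynbqbkqya

Looking at the pairs, the operation is to move the first character to the end.
Doing the same to "abhxynbqbkqy": "bhxynbqbkqya".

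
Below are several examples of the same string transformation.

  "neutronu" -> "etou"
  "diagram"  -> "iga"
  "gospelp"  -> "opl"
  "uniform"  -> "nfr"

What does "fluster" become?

lse

What's happening: keep every other character starting from the second (positions 2nd, 4th, 6th, ...).
So "fluster" becomes "lse".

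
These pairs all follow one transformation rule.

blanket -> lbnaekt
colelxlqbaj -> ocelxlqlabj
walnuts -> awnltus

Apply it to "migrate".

imrgtae

Looking at the pairs, the operation is to swap each adjacent pair of characters (1↔2, 3↔4, ...).
For "migrate" the result is "imrgtae".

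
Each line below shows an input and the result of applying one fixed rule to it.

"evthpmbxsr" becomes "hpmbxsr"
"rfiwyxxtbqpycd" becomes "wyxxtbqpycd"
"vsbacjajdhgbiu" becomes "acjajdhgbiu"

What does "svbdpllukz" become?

The pattern: delete the first 3 characters.
On "svbdpllukz" that produces "dpllukz".

dpllukz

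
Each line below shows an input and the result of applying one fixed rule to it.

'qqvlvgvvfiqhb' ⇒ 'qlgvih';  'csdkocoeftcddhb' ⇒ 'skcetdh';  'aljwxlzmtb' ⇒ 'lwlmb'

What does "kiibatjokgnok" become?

Rule — keep every other character starting from the second (positions 2nd, 4th, 6th, ...).
On "kiibatjokgnok" that produces "ibtogo".

ibtogo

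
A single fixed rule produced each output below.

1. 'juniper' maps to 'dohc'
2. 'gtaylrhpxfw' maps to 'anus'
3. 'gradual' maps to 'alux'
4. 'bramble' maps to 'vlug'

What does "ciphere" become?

Rule — shift every letter 6 places backward in the alphabet (wrapping around), then keep only the first 4 characters.
For "ciphere", step one produces "wcjbyly"; step two turns that into "wcjb".

wcjb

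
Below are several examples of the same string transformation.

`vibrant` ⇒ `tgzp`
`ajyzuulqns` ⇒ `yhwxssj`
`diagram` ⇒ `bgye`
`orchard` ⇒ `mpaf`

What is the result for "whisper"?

ufgq

The pattern: shift every letter 2 places backward in the alphabet (wrapping around), then delete the last 3 characters.
"whisper" → "ufgq".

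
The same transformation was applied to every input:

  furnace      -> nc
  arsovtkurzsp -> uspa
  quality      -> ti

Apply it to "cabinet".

Looking at the pairs, the operation is to sort the characters into reverse alphabetical order, then keep one character in every 3, starting at position 3 (positions 3rd, 6th, 9th, ...).
Starting from "cabinet": after the first operation, "tniecba"; after the second, "ib".

ib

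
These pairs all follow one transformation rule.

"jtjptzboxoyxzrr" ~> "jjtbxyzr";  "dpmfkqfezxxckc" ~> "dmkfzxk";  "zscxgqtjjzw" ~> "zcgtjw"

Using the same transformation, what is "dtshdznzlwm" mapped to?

Looking at the pairs, the operation is to keep every other character starting from the first (positions 1st, 3rd, 5th, ...).
Doing the same to "dtshdznzlwm": "dsdnlm".

dsdnlm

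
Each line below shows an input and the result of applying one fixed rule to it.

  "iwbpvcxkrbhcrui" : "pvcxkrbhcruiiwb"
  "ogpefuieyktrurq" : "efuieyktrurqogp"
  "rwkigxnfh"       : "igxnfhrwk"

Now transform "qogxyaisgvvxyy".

xyaisgvvxyyqog

In each case the input is transformed by: move the first 3 characters to the end (rotate left by 3).
So "qogxyaisgvvxyy" becomes "xyaisgvvxyyqog".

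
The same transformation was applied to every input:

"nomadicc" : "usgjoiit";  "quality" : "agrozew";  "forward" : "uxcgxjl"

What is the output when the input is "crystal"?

xeyzgri

In each case the input is transformed by: shift every letter 6 places forward in the alphabet (wrapping around), then move the first character to the end.
"crystal" → "ixeyzgr" → "xeyzgri".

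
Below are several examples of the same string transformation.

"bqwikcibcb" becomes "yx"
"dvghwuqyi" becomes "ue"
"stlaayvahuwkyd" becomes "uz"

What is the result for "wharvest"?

op

Rule — shift every letter 4 places backward in the alphabet (wrapping around), then keep only the last 2 characters.
"wharvest" → "sdwnraop" → "op".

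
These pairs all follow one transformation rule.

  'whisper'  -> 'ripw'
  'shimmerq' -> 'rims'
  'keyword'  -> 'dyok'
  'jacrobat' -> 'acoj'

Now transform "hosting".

gsih

Looking at the pairs, the operation is to keep every other character starting from the first (positions 1st, 3rd, 5th, ...), then swap the first and last characters.
Working it through for "hosting": intermediate "hsig", final "gsih".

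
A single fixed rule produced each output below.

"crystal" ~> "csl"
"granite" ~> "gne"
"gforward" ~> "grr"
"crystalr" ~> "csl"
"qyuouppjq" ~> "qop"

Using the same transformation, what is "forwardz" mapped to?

Rule — keep one character in every 3, starting at position 1 (positions 1st, 4th, 7th, ...).
On "forwardz" that produces "fwd".

fwd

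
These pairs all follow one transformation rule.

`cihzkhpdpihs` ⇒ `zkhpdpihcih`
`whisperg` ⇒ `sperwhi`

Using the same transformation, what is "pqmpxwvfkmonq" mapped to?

Rule — delete the last character, then move the first 3 characters to the end (rotate left by 3).
Applying both steps to "pqmpxwvfkmonq": "pqmpxwvfkmon", then "pxwvfkmonpqm".

pxwvfkmonpqm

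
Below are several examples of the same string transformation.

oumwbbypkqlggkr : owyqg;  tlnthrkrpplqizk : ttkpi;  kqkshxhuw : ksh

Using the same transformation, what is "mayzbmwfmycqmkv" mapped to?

mzwym

The transformation: keep one character in every 3, starting at position 1 (positions 1st, 4th, 7th, ...).
Applying that to "mayzbmwfmycqmkv" gives "mzwym".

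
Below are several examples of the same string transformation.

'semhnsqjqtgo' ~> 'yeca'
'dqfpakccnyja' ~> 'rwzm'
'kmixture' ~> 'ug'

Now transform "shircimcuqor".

uugd

The rule is to shift every letter 12 places forward in the alphabet (wrapping around), then keep one character in every 3, starting at position 3 (positions 3rd, 6th, 9th, ...).
Applying both steps to "shircimcuqor": "etudouyogcad", then "uugd".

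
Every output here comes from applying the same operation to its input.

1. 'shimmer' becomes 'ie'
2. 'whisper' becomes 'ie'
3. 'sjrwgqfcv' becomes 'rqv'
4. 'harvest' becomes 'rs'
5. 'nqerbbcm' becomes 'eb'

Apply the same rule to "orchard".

What's happening: keep one character in every 3, starting at position 3 (positions 3rd, 6th, 9th, ...).
Applying that to "orchard" gives "cr".

cr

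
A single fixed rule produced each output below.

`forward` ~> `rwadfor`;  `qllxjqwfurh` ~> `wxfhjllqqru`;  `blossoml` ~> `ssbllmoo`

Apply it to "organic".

oracgin

The pattern: sort the characters into alphabetical order, then move the last 2 characters to the front (rotate right by 2).
For "organic", step one produces "acginor"; step two turns that into "oracgin".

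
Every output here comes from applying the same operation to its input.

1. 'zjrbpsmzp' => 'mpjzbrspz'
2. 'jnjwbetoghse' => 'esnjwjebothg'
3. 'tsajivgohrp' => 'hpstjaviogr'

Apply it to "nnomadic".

The transformation: swap each adjacent pair of characters (1↔2, 3↔4, ...), then move the last 2 characters to the front (rotate right by 2).
"nnomadic" → "nnmodaci" → "cinnmoda".

cinnmoda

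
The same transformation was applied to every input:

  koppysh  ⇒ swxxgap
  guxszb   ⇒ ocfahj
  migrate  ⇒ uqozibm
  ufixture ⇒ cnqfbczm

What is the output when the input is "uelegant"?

The rule is to shift every letter 8 places forward in the alphabet (wrapping around).
Applying that to "uelegant" gives "cmtmoivb".

cmtmoivb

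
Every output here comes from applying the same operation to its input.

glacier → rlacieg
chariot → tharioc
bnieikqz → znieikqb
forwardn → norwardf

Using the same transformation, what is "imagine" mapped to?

What's happening: swap the first and last characters.
Doing the same to "imagine": "emagini".

emagini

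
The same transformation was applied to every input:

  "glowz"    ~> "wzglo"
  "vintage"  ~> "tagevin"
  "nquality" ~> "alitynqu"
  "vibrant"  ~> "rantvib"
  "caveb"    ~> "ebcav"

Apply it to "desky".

What's happening: move the first 3 characters to the end (rotate left by 3).
Applying that to "desky" gives "kydes".

kydes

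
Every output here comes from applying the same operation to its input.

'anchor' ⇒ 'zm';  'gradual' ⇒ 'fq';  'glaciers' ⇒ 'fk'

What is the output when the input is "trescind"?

What's happening: shift every letter 1 place backward in the alphabet (wrapping around), then keep only the first 2 characters.
For "trescind", step one produces "sqdrbhmc"; step two turns that into "sq".

sq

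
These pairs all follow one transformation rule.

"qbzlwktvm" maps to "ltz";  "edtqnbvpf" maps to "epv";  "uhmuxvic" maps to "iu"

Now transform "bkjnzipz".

Looking at the pairs, the operation is to sort the characters into alphabetical order, then keep one character in every 3, starting at position 3 (positions 3rd, 6th, 9th, ...).
For "bkjnzipz", step one produces "bijknpzz"; step two turns that into "jp".

jp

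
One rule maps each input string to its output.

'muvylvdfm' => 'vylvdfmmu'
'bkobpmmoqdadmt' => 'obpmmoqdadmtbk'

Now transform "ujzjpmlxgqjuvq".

Looking at the pairs, the operation is to move the first 2 characters to the end (rotate left by 2).
"ujzjpmlxgqjuvq" → "zjpmlxgqjuvquj".

zjpmlxgqjuvquj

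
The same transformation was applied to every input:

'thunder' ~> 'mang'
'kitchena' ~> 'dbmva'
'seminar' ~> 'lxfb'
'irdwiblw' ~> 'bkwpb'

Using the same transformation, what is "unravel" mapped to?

Rule — shift every letter 7 places backward in the alphabet (wrapping around), then delete the last 3 characters.
So "unravel" becomes "ngkt".

ngkt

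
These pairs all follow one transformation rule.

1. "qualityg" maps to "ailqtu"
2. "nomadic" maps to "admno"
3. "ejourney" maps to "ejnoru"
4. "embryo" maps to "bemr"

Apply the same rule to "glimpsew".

gilmps

What's happening: delete the last 2 characters, then sort the characters into alphabetical order.
"glimpsew" → "glimps" → "gilmps".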